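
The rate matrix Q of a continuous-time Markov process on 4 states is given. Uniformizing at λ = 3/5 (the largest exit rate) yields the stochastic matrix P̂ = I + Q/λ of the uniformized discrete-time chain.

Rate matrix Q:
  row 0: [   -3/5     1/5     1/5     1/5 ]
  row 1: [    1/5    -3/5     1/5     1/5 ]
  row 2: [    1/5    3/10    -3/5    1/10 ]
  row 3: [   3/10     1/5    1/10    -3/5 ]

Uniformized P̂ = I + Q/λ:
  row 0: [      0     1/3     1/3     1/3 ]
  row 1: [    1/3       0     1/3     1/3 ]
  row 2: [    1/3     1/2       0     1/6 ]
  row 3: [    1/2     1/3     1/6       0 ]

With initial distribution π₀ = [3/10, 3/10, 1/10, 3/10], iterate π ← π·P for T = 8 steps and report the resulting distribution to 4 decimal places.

t=0: π = [0.3000, 0.3000, 0.1000, 0.3000]
t=1: π = [0.2833, 0.2500, 0.2500, 0.2167]
t=2: π = [0.2750, 0.2917, 0.2139, 0.2194]
t=3: π = [0.2782, 0.2718, 0.2255, 0.2245]
t=4: π = [0.2780, 0.2803, 0.2208, 0.2209]
t=5: π = [0.2775, 0.2767, 0.2229, 0.2229]
t=6: π = [0.2780, 0.2783, 0.2219, 0.2219]
t=7: π = [0.2776, 0.2776, 0.2224, 0.2224]
t=8: π = [0.2778, 0.2779, 0.2221, 0.2221]

π = [0.2778, 0.2779, 0.2221, 0.2221]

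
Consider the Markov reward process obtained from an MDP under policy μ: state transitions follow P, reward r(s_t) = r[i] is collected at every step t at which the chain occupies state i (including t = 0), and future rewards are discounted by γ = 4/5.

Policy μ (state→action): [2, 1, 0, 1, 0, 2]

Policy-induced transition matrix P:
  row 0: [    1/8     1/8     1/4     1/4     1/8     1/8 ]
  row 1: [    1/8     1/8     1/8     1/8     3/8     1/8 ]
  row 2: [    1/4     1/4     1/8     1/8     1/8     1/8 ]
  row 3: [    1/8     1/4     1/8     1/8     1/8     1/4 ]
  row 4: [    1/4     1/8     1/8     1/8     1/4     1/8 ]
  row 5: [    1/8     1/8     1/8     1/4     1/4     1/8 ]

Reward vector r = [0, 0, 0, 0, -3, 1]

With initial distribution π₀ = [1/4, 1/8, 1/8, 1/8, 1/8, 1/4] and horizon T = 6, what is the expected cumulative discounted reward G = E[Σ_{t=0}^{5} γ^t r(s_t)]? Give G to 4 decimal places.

t=0: π = [0.2500, 0.1250, 0.1250, 0.1250, 0.1250, 0.2500], E[r] = -0.1250, γ^t·E[r] = -0.125000, running G = -0.125000
t=1: π = [0.1563, 0.1563, 0.1563, 0.1875, 0.2031, 0.1406], E[r] = -0.4688, γ^t·E[r] = -0.375000, running G = -0.500000
t=2: π = [0.1699, 0.1680, 0.1445, 0.1621, 0.2070, 0.1484], E[r] = -0.4727, γ^t·E[r] = -0.302500, running G = -0.802500
t=3: π = [0.1689, 0.1633, 0.1462, 0.1648, 0.2114, 0.1453], E[r] = -0.4890, γ^t·E[r] = -0.250375, running G = -1.052875
t=4: π = [0.1697, 0.1639, 0.1461, 0.1643, 0.2104, 0.1456], E[r] = -0.4857, γ^t·E[r] = -0.198925, running G = -1.251800
t=5: π = [0.1696, 0.1638, 0.1462, 0.1644, 0.2105, 0.1455], E[r] = -0.4859, γ^t·E[r] = -0.159214, running G = -1.411014

G = -1.4110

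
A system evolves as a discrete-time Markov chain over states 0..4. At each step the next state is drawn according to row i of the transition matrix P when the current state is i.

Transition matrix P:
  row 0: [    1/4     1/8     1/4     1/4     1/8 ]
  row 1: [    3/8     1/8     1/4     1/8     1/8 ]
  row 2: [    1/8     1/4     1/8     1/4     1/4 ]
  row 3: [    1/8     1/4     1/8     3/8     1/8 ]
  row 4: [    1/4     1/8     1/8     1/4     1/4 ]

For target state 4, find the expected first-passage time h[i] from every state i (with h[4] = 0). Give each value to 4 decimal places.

h = [6.7038, 6.6907, 5.9574, 6.8085, 0.0000]

First-step conditioning: h[4] = 0; for i ≠ 4, h[i] = 1 + Σ_k P[i][k]·h[k].
  h[0] = 1 + 1/4·h[0] + 1/8·h[1] + 1/4·h[2] + 1/4·h[3]
  h[1] = 1 + 3/8·h[0] + 1/8·h[1] + 1/4·h[2] + 1/8·h[3]
  h[2] = 1 + 1/8·h[0] + 1/4·h[1] + 1/8·h[2] + 1/4·h[3]
  h[3] = 1 + 1/8·h[0] + 1/4·h[1] + 1/8·h[2] + 3/8·h[3]
Solving the 4×4 linear system over states ≠ 4 gives exactly h = [4096/611, 4088/611, 280/47, 320/47, 0] (h[4] = 0 is the target).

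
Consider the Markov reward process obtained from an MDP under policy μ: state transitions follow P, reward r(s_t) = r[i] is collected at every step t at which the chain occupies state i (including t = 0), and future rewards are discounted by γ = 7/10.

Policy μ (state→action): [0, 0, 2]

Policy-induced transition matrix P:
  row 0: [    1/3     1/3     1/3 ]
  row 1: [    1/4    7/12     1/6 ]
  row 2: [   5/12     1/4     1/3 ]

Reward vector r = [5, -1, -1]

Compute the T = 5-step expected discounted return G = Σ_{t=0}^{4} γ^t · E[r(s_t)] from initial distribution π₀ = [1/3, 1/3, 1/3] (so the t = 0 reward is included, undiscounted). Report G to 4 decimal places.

t=0: π = [0.3333, 0.3333, 0.3333], E[r] = 1.0000, γ^t·E[r] = 1.000000, running G = 1.000000
t=1: π = [0.3333, 0.3889, 0.2778], E[r] = 1.0000, γ^t·E[r] = 0.700000, running G = 1.700000
t=2: π = [0.3241, 0.4074, 0.2685], E[r] = 0.9444, γ^t·E[r] = 0.462778, running G = 2.162778
t=3: π = [0.3218, 0.4128, 0.2654], E[r] = 0.9306, γ^t·E[r] = 0.319181, running G = 2.481958
t=4: π = [0.3211, 0.4144, 0.2645], E[r] = 0.9263, γ^t·E[r] = 0.222407, running G = 2.704366

G = 2.7044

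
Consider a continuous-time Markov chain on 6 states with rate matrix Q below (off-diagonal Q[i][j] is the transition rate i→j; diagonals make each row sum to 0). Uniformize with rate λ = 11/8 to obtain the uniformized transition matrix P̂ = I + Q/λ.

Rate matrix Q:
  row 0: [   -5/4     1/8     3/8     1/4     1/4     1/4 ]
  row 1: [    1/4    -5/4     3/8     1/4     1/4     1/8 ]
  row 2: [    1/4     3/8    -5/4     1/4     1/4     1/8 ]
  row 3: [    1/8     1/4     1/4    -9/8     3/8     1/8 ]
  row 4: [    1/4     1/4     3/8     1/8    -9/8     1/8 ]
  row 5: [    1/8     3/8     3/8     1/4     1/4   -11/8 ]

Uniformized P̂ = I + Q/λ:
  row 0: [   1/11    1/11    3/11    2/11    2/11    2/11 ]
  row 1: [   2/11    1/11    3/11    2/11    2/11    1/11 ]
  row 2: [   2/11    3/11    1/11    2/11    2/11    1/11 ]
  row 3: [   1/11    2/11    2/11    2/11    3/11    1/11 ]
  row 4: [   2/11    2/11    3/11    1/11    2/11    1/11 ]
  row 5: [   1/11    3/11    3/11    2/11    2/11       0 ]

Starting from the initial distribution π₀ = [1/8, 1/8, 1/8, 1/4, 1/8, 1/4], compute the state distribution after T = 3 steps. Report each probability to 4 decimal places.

π = [0.1449, 0.1802, 0.2186, 0.1639, 0.1967, 0.0957]

t=0: π = [0.1250, 0.1250, 0.1250, 0.2500, 0.1250, 0.2500]
t=1: π = [0.1250, 0.1932, 0.2273, 0.1705, 0.2045, 0.0795]
t=2: π = [0.1477, 0.1808, 0.2159, 0.1632, 0.1973, 0.0950]
t=3: π = [0.1449, 0.1802, 0.2186, 0.1639, 0.1967, 0.0957]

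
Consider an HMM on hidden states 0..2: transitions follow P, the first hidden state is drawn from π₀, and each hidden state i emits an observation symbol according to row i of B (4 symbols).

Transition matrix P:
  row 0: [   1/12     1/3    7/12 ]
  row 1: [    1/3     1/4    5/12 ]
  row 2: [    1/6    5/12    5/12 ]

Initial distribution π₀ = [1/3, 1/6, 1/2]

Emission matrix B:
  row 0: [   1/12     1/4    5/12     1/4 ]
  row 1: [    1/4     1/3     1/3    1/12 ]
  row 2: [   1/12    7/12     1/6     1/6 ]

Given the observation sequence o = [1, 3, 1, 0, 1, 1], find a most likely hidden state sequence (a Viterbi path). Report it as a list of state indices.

path = [2, 2, 2, 1, 2, 2]

t=0: δ = [8.333e-02, 5.556e-02, 2.917e-01]  (obs o_0=1)
t=1: δ = [1.215e-02, 1.013e-02, 2.025e-02]  ψ = [2, 2, 2]  (obs o_1=3)
t=2: δ = [8.439e-04, 2.813e-03, 4.923e-03]  ψ = [1, 2, 2]  (obs o_2=1)
t=3: δ = [7.814e-05, 5.128e-04, 1.709e-04]  ψ = [1, 2, 2]  (obs o_3=0)
t=4: δ = [4.273e-05, 4.273e-05, 1.246e-04]  ψ = [1, 1, 1]  (obs o_4=1)
t=5: δ = [5.193e-06, 1.731e-05, 3.029e-05]  ψ = [2, 2, 2]  (obs o_5=1)
backtrack: best end state = 2; path = [2, 2, 2, 1, 2, 2]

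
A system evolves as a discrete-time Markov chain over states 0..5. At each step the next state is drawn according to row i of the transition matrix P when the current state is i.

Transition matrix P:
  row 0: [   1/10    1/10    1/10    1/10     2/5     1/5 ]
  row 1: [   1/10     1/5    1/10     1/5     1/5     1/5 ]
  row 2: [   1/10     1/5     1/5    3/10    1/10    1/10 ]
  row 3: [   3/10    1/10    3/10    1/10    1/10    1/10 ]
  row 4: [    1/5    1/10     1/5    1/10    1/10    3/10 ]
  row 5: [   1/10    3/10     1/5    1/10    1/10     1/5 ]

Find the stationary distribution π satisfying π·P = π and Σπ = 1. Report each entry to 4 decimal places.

π = [0.1469, 0.1720, 0.1835, 0.1539, 0.1613, 0.1824]

Balance equations π_j = Σ_i π_i·P[i][j]:
  π_0 = 1/10·π_0 + 1/10·π_1 + 1/10·π_2 + 3/10·π_3 + 1/5·π_4 + 1/10·π_5
  π_1 = 1/10·π_0 + 1/5·π_1 + 1/5·π_2 + 1/10·π_3 + 1/10·π_4 + 3/10·π_5
  π_2 = 1/10·π_0 + 1/10·π_1 + 1/5·π_2 + 3/10·π_3 + 1/5·π_4 + 1/5·π_5
  π_3 = 1/10·π_0 + 1/5·π_1 + 3/10·π_2 + 1/10·π_3 + 1/10·π_4 + 1/10·π_5
  π_4 = 2/5·π_0 + 1/5·π_1 + 1/10·π_2 + 1/10·π_3 + 1/10·π_4 + 1/10·π_5
  normalize: π_0 + π_1 + π_2 + π_3 + π_4 + π_5 = 1
Solving the linear system gives exactly π = [5300/36077, 433/2517, 6620/36077, 16657/108231, 17455/108231, 6580/36077].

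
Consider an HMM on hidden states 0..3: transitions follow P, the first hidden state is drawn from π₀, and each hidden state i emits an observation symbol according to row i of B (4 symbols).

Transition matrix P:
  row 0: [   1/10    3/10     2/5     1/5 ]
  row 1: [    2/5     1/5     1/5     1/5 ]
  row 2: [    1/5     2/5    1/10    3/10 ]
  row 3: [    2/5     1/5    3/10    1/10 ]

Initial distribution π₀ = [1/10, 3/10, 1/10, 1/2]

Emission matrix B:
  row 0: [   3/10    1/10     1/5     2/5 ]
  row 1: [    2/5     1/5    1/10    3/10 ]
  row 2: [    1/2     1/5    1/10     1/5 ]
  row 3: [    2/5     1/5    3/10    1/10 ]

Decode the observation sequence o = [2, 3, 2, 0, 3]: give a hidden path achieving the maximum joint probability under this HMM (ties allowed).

t=0: δ = [2.000e-02, 3.000e-02, 1.000e-02, 1.500e-01]  (obs o_0=2)
t=1: δ = [2.400e-02, 9.000e-03, 9.000e-03, 1.500e-03]  ψ = [3, 3, 3, 3]  (obs o_1=3)
t=2: δ = [7.200e-04, 7.200e-04, 9.600e-04, 1.440e-03]  ψ = [1, 0, 0, 0]  (obs o_2=2)
t=3: δ = [1.728e-04, 1.536e-04, 2.160e-04, 1.152e-04]  ψ = [3, 2, 3, 2]  (obs o_3=0)
t=4: δ = [2.458e-05, 2.592e-05, 1.382e-05, 6.480e-06]  ψ = [1, 2, 0, 2]  (obs o_4=3)
backtrack: best end state = 1; path = [3, 0, 3, 2, 1]

path = [3, 0, 3, 2, 1]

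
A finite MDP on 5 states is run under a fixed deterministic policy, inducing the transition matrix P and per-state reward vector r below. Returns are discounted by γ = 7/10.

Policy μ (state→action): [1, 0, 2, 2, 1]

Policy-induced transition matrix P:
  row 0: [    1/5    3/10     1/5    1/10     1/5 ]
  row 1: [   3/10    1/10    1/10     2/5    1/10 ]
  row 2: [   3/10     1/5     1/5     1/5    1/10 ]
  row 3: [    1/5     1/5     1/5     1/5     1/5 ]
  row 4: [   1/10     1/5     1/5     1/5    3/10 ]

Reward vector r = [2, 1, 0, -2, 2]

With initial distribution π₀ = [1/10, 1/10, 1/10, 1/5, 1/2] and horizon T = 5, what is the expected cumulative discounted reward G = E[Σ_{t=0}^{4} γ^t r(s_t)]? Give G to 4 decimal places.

t=0: π = [0.1000, 0.1000, 0.1000, 0.2000, 0.5000], E[r] = 0.9000, γ^t·E[r] = 0.900000, running G = 0.900000
t=1: π = [0.1700, 0.2000, 0.1900, 0.2100, 0.2300], E[r] = 0.5800, γ^t·E[r] = 0.406000, running G = 1.306000
t=2: π = [0.2160, 0.1970, 0.1800, 0.2230, 0.1840], E[r] = 0.5510, γ^t·E[r] = 0.269990, running G = 1.575990
t=3: π = [0.2193, 0.2019, 0.1803, 0.2178, 0.1807], E[r] = 0.5663, γ^t·E[r] = 0.194241, running G = 1.770231
t=4: π = [0.2202, 0.2017, 0.1798, 0.2185, 0.1799], E[r] = 0.5648, γ^t·E[r] = 0.135618, running G = 1.905849

G = 1.9058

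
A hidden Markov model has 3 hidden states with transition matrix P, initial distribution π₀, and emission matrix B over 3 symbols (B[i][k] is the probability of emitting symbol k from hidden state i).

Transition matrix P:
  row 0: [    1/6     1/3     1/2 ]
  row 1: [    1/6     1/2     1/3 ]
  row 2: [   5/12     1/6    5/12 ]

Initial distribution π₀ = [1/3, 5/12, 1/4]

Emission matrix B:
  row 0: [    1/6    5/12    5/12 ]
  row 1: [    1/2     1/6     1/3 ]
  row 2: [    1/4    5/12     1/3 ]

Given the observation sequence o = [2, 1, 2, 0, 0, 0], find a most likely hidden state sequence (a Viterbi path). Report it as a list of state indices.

t=0: δ = [1.389e-01, 1.389e-01, 8.333e-02]  (obs o_0=2)
t=1: δ = [1.447e-02, 1.157e-02, 2.894e-02]  ψ = [2, 1, 0]  (obs o_1=1)
t=2: δ = [5.023e-03, 1.929e-03, 4.019e-03]  ψ = [2, 1, 2]  (obs o_2=2)
t=3: δ = [2.791e-04, 8.372e-04, 6.279e-04]  ψ = [2, 0, 0]  (obs o_3=0)
t=4: δ = [4.361e-05, 2.093e-04, 6.977e-05]  ψ = [2, 1, 1]  (obs o_4=0)
t=5: δ = [5.814e-06, 5.233e-05, 1.744e-05]  ψ = [1, 1, 1]  (obs o_5=0)
backtrack: best end state = 1; path = [0, 2, 0, 1, 1, 1]

path = [0, 2, 0, 1, 1, 1]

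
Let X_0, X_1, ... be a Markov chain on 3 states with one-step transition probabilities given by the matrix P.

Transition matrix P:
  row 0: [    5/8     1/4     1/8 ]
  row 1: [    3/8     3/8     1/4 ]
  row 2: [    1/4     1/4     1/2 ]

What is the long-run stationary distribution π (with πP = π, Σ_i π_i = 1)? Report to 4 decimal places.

π = [0.4571, 0.2857, 0.2571]

Balance equations π_j = Σ_i π_i·P[i][j]:
  π_0 = 5/8·π_0 + 3/8·π_1 + 1/4·π_2
  π_1 = 1/4·π_0 + 3/8·π_1 + 1/4·π_2
  normalize: π_0 + π_1 + π_2 = 1
Solving the linear system gives exactly π = [16/35, 2/7, 9/35].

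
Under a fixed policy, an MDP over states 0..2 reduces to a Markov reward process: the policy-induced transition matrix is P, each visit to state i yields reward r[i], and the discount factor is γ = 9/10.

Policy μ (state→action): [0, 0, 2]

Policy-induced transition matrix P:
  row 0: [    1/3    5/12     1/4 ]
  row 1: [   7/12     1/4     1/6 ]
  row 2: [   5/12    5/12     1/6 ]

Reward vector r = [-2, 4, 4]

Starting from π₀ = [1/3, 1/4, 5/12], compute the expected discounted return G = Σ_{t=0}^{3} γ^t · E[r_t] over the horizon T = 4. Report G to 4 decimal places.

t=0: π = [0.3333, 0.2500, 0.4167], E[r] = 2.0000, γ^t·E[r] = 2.000000, running G = 2.000000
t=1: π = [0.4306, 0.3750, 0.1944], E[r] = 1.4167, γ^t·E[r] = 1.275000, running G = 3.275000
t=2: π = [0.4433, 0.3542, 0.2025], E[r] = 1.3403, γ^t·E[r] = 1.085625, running G = 4.360625
t=3: π = [0.4388, 0.3576, 0.2036], E[r] = 1.3675, γ^t·E[r] = 0.996891, running G = 5.357516

G = 5.3575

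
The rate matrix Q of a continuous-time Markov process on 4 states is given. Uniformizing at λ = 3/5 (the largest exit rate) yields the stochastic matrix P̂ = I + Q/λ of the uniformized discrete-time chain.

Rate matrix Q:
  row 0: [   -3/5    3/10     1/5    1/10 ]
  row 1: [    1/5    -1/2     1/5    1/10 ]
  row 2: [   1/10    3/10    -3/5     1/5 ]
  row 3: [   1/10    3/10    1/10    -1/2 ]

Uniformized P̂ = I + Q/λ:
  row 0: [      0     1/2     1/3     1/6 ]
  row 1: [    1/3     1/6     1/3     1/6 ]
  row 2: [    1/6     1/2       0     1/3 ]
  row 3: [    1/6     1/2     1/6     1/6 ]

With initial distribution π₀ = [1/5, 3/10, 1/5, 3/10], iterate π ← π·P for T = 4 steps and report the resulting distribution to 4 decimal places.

t=0: π = [0.2000, 0.3000, 0.2000, 0.3000]
t=1: π = [0.1833, 0.4000, 0.2167, 0.2000]
t=2: π = [0.2028, 0.3667, 0.2278, 0.2028]
t=3: π = [0.1940, 0.3778, 0.2236, 0.2046]
t=4: π = [0.1973, 0.3741, 0.2247, 0.2039]

π = [0.1973, 0.3741, 0.2247, 0.2039]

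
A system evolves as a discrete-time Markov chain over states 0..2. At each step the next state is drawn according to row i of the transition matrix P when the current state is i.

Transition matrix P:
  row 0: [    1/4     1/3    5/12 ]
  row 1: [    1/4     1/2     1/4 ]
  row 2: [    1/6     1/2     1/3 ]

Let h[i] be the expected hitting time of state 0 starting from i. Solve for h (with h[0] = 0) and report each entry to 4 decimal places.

h = [0.0000, 4.4000, 4.8000]

First-step conditioning: h[0] = 0; for i ≠ 0, h[i] = 1 + Σ_k P[i][k]·h[k].
  h[1] = 1 + 1/2·h[1] + 1/4·h[2]
  h[2] = 1 + 1/2·h[1] + 1/3·h[2]
Solving the 2×2 linear system over states ≠ 0 gives exactly h = [0, 22/5, 24/5] (h[0] = 0 is the target).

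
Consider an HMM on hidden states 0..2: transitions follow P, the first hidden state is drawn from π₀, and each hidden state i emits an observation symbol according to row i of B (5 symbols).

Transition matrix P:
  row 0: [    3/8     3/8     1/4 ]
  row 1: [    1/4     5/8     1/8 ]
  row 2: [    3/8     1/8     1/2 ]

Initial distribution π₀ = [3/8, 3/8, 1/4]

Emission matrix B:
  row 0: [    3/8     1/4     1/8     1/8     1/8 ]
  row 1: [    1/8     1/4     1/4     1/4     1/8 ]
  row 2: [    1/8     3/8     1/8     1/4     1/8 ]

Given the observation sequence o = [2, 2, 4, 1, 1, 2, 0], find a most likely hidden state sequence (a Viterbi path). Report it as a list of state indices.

t=0: δ = [4.688e-02, 9.375e-02, 3.125e-02]  (obs o_0=2)
t=1: δ = [2.930e-03, 1.465e-02, 1.953e-03]  ψ = [1, 1, 2]  (obs o_1=2)
t=2: δ = [4.578e-04, 1.144e-03, 2.289e-04]  ψ = [1, 1, 1]  (obs o_2=4)
t=3: δ = [7.153e-05, 1.788e-04, 5.364e-05]  ψ = [1, 1, 1]  (obs o_3=1)
t=4: δ = [1.118e-05, 2.794e-05, 1.006e-05]  ψ = [1, 1, 2]  (obs o_4=1)
t=5: δ = [8.731e-07, 4.366e-06, 6.286e-07]  ψ = [1, 1, 2]  (obs o_5=2)
t=6: δ = [4.093e-07, 3.411e-07, 6.821e-08]  ψ = [1, 1, 1]  (obs o_6=0)
backtrack: best end state = 0; path = [1, 1, 1, 1, 1, 1, 0]

path = [1, 1, 1, 1, 1, 1, 0]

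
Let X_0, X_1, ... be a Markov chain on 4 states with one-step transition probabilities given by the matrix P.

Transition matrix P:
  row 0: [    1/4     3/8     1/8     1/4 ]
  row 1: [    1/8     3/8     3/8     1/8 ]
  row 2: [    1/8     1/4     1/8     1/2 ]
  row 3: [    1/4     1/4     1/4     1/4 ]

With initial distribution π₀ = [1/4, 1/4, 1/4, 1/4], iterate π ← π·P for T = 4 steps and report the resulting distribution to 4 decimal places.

π = [0.1815, 0.3116, 0.2368, 0.2701]

t=0: π = [0.2500, 0.2500, 0.2500, 0.2500]
t=1: π = [0.1875, 0.3125, 0.2188, 0.2813]
t=2: π = [0.1836, 0.3125, 0.2383, 0.2656]
t=3: π = [0.1812, 0.3120, 0.2363, 0.2705]
t=4: π = [0.1815, 0.3116, 0.2368, 0.2701]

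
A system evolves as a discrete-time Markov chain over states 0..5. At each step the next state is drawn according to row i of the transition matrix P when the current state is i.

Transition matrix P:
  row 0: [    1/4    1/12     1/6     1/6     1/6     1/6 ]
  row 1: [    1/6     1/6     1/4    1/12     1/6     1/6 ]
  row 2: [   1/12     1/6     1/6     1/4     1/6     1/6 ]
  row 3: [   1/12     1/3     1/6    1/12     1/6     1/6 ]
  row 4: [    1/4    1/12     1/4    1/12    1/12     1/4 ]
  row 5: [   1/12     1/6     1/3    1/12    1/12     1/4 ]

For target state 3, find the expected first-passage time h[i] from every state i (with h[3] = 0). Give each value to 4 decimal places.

First-step conditioning: h[3] = 0; for i ≠ 3, h[i] = 1 + Σ_k P[i][k]·h[k].
  h[0] = 1 + 1/4·h[0] + 1/12·h[1] + 1/6·h[2] + 1/6·h[4] + 1/6·h[5]
  h[1] = 1 + 1/6·h[0] + 1/6·h[1] + 1/4·h[2] + 1/6·h[4] + 1/6·h[5]
  h[2] = 1 + 1/12·h[0] + 1/6·h[1] + 1/6·h[2] + 1/6·h[4] + 1/6·h[5]
  h[4] = 1 + 1/4·h[0] + 1/12·h[1] + 1/4·h[2] + 1/12·h[4] + 1/4·h[5]
  h[5] = 1 + 1/12·h[0] + 1/6·h[1] + 1/3·h[2] + 1/12·h[4] + 1/4·h[5]
Solving the 5×5 linear system over states ≠ 3 gives exactly h = [56592/8297, 61344/8297, 52272/8297, 0, 60951/8297, 60987/8297] (h[3] = 0 is the target).

h = [6.8208, 7.3935, 6.3001, 0.0000, 7.3461, 7.3505]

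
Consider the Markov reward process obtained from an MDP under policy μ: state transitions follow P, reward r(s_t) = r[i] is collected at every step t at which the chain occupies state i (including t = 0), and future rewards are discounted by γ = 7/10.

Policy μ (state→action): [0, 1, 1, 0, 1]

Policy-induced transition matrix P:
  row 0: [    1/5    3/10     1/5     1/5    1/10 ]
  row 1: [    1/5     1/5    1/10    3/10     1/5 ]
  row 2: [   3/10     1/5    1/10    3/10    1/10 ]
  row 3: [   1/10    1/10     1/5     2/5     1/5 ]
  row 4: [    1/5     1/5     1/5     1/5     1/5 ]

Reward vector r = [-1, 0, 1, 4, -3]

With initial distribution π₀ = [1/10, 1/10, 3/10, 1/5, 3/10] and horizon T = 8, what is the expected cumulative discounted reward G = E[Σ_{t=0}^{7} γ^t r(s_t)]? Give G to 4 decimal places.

t=0: π = [0.1000, 0.1000, 0.3000, 0.2000, 0.3000], E[r] = 0.1000, γ^t·E[r] = 0.100000, running G = 0.100000
t=1: π = [0.2100, 0.1900, 0.1600, 0.2800, 0.1600], E[r] = 0.5900, γ^t·E[r] = 0.413000, running G = 0.513000
t=2: π = [0.1880, 0.1930, 0.1650, 0.2910, 0.1630], E[r] = 0.6520, γ^t·E[r] = 0.319480, running G = 0.832480
t=3: π = [0.1874, 0.1897, 0.1642, 0.2940, 0.1647], E[r] = 0.6587, γ^t·E[r] = 0.225934, running G = 1.058414
t=4: π = [0.1870, 0.1893, 0.1646, 0.2942, 0.1648], E[r] = 0.6598, γ^t·E[r] = 0.158425, running G = 1.216839
t=5: π = [0.1870, 0.1893, 0.1646, 0.2942, 0.1648], E[r] = 0.6600, γ^t·E[r] = 0.110924, running G = 1.327763
t=6: π = [0.1870, 0.1893, 0.1646, 0.2942, 0.1648], E[r] = 0.6600, γ^t·E[r] = 0.077649, running G = 1.405412
t=7: π = [0.1870, 0.1893, 0.1646, 0.2942, 0.1648], E[r] = 0.6600, γ^t·E[r] = 0.054355, running G = 1.459767

G = 1.4598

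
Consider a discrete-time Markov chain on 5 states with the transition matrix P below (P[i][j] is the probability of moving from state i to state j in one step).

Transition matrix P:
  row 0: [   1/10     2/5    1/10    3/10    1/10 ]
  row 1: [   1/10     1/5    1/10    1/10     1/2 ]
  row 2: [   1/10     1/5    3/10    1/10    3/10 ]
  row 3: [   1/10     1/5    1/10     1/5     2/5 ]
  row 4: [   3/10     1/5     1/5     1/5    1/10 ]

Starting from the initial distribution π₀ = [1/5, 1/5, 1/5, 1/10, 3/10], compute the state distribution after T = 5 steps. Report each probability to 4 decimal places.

π = [0.1554, 0.2311, 0.1596, 0.1764, 0.2775]

t=0: π = [0.2000, 0.2000, 0.2000, 0.1000, 0.3000]
t=1: π = [0.1600, 0.2400, 0.1700, 0.1800, 0.2500]
t=2: π = [0.1500, 0.2320, 0.1590, 0.1750, 0.2840]
t=3: π = [0.1568, 0.2300, 0.1602, 0.1759, 0.2771]
t=4: π = [0.1554, 0.2314, 0.1598, 0.1767, 0.2768]
t=5: π = [0.1554, 0.2311, 0.1596, 0.1764, 0.2775]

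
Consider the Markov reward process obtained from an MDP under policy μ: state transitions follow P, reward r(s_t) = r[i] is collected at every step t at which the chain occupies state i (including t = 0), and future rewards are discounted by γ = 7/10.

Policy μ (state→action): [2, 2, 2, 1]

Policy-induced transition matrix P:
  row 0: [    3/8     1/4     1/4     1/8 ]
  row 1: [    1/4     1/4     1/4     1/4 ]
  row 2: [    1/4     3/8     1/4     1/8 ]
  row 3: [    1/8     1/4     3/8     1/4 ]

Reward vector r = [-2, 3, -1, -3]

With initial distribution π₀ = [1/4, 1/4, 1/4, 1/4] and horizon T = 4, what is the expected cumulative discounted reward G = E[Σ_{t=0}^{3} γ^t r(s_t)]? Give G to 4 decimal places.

G = -1.5053

t=0: π = [0.2500, 0.2500, 0.2500, 0.2500], E[r] = -0.7500, γ^t·E[r] = -0.750000, running G = -0.750000
t=1: π = [0.2500, 0.2813, 0.2813, 0.1875], E[r] = -0.5000, γ^t·E[r] = -0.350000, running G = -1.100000
t=2: π = [0.2578, 0.2852, 0.2734, 0.1836], E[r] = -0.4844, γ^t·E[r] = -0.237344, running G = -1.337344
t=3: π = [0.2593, 0.2842, 0.2729, 0.1836], E[r] = -0.4897, γ^t·E[r] = -0.167983, running G = -1.505327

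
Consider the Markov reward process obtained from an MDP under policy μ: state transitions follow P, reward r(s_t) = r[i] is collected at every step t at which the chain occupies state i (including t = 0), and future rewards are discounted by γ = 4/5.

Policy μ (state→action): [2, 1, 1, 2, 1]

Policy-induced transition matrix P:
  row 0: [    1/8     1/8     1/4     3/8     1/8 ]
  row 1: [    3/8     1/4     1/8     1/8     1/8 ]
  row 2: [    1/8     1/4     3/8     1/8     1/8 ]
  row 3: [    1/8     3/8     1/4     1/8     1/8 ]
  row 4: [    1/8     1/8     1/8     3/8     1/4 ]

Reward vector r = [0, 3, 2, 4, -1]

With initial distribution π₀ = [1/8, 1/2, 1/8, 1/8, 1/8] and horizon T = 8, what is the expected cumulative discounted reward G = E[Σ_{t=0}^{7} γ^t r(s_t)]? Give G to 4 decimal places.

G = 7.8658

t=0: π = [0.1250, 0.5000, 0.1250, 0.1250, 0.1250], E[r] = 2.1250, γ^t·E[r] = 2.125000, running G = 2.125000
t=1: π = [0.2500, 0.2344, 0.1875, 0.1875, 0.1406], E[r] = 1.6875, γ^t·E[r] = 1.350000, running G = 3.475000
t=2: π = [0.1836, 0.2246, 0.2266, 0.2227, 0.1426], E[r] = 1.8750, γ^t·E[r] = 1.200000, running G = 4.675000
t=3: π = [0.1812, 0.2371, 0.2324, 0.2065, 0.1428], E[r] = 1.8594, γ^t·E[r] = 0.952000, running G = 5.627000
t=4: π = [0.1843, 0.2353, 0.2316, 0.2060, 0.1429], E[r] = 1.8502, γ^t·E[r] = 0.757850, running G = 6.384850
t=5: π = [0.1838, 0.2349, 0.2317, 0.2068, 0.1429], E[r] = 1.8522, γ^t·E[r] = 0.606925, running G = 6.991775
t=6: π = [0.1837, 0.2350, 0.2317, 0.2067, 0.1429], E[r] = 1.8524, γ^t·E[r] = 0.485584, running G = 7.477359
t=7: π = [0.1838, 0.2350, 0.2317, 0.2066, 0.1429], E[r] = 1.8522, γ^t·E[r] = 0.388439, running G = 7.865797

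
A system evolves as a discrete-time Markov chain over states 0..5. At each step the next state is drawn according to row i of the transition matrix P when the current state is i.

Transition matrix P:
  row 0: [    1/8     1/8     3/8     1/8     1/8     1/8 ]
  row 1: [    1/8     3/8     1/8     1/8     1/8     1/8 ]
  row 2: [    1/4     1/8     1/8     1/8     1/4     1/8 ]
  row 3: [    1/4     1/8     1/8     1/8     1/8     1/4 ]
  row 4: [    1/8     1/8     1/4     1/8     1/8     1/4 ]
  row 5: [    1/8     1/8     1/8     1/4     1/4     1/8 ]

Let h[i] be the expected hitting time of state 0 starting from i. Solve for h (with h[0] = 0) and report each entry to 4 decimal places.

First-step conditioning: h[0] = 0; for i ≠ 0, h[i] = 1 + Σ_k P[i][k]·h[k].
  h[1] = 1 + 3/8·h[1] + 1/8·h[2] + 1/8·h[3] + 1/8·h[4] + 1/8·h[5]
  h[2] = 1 + 1/8·h[1] + 1/8·h[2] + 1/8·h[3] + 1/4·h[4] + 1/8·h[5]
  h[3] = 1 + 1/8·h[1] + 1/8·h[2] + 1/8·h[3] + 1/8·h[4] + 1/4·h[5]
  h[4] = 1 + 1/8·h[1] + 1/4·h[2] + 1/8·h[3] + 1/8·h[4] + 1/4·h[5]
  h[5] = 1 + 1/8·h[1] + 1/8·h[2] + 1/4·h[3] + 1/4·h[4] + 1/8·h[5]
Solving the 5×5 linear system over states ≠ 0 gives exactly h = [0, 440/71, 384/71, 384/71, 432/71, 432/71] (h[0] = 0 is the target).

h = [0.0000, 6.1972, 5.4085, 5.4085, 6.0845, 6.0845]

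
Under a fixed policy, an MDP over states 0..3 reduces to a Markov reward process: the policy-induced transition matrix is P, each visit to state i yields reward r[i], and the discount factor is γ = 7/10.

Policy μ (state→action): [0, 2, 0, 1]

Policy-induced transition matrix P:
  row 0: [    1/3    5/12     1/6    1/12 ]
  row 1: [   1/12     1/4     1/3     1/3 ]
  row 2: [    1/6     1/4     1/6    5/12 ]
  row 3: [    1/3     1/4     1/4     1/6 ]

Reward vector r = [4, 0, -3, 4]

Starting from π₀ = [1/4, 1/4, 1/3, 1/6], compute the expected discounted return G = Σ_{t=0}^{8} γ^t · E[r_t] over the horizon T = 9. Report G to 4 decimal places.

G = 3.3577

t=0: π = [0.2500, 0.2500, 0.3333, 0.1667], E[r] = 0.6667, γ^t·E[r] = 0.666667, running G = 0.666667
t=1: π = [0.2153, 0.2917, 0.2222, 0.2708], E[r] = 1.2778, γ^t·E[r] = 0.894444, running G = 1.561111
t=2: π = [0.2234, 0.2859, 0.2378, 0.2529], E[r] = 1.1916, γ^t·E[r] = 0.583860, running G = 2.144971
t=3: π = [0.2222, 0.2872, 0.2354, 0.2552], E[r] = 1.2034, γ^t·E[r] = 0.412755, running G = 2.557726
t=4: π = [0.2223, 0.2870, 0.2358, 0.2549], E[r] = 1.2012, γ^t·E[r] = 0.288418, running G = 2.846143
t=5: π = [0.2223, 0.2870, 0.2357, 0.2549], E[r] = 1.2016, γ^t·E[r] = 0.201951, running G = 3.048094
t=6: π = [0.2223, 0.2870, 0.2358, 0.2549], E[r] = 1.2015, γ^t·E[r] = 0.141361, running G = 3.189455
t=7: π = [0.2223, 0.2870, 0.2358, 0.2549], E[r] = 1.2016, γ^t·E[r] = 0.098953, running G = 3.288409
t=8: π = [0.2223, 0.2870, 0.2358, 0.2549], E[r] = 1.2016, γ^t·E[r] = 0.069267, running G = 3.357676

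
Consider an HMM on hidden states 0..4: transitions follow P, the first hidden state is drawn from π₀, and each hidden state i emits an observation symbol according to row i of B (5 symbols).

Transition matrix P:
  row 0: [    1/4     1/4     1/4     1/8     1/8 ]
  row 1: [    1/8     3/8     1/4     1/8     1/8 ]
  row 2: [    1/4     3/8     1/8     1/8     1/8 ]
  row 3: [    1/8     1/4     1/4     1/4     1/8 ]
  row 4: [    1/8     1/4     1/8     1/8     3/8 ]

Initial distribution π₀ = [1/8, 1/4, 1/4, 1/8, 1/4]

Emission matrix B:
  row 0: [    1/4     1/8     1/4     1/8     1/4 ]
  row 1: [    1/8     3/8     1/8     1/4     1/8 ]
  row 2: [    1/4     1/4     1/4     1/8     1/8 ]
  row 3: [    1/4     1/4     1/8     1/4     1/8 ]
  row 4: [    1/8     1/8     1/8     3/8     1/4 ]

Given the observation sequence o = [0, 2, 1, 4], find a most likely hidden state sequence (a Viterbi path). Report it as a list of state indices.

path = [2, 1, 1, 1]

t=0: δ = [3.125e-02, 3.125e-02, 6.250e-02, 3.125e-02, 3.125e-02]  (obs o_0=0)
t=1: δ = [3.906e-03, 2.930e-03, 1.953e-03, 9.766e-04, 1.465e-03]  ψ = [2, 2, 0, 2, 4]  (obs o_1=2)
t=2: δ = [1.221e-04, 4.120e-04, 2.441e-04, 1.221e-04, 6.866e-05]  ψ = [0, 1, 0, 0, 4]  (obs o_2=1)
t=3: δ = [1.526e-05, 1.931e-05, 1.287e-05, 6.437e-06, 1.287e-05]  ψ = [2, 1, 1, 1, 1]  (obs o_3=4)
backtrack: best end state = 1; path = [2, 1, 1, 1]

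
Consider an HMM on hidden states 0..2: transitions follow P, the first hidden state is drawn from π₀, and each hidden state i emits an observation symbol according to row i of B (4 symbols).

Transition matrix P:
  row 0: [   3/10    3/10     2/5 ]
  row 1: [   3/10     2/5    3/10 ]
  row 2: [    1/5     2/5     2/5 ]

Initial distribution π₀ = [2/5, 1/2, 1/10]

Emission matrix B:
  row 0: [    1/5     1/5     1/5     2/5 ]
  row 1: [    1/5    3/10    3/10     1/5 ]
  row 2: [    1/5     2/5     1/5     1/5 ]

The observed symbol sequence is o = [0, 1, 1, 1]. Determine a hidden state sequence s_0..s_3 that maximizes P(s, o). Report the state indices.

t=0: δ = [8.000e-02, 1.000e-01, 2.000e-02]  (obs o_0=0)
t=1: δ = [6.000e-03, 1.200e-02, 1.280e-02]  ψ = [1, 1, 0]  (obs o_1=1)
t=2: δ = [7.200e-04, 1.536e-03, 2.048e-03]  ψ = [1, 2, 2]  (obs o_2=1)
t=3: δ = [9.216e-05, 2.458e-04, 3.277e-04]  ψ = [1, 2, 2]  (obs o_3=1)
backtrack: best end state = 2; path = [0, 2, 2, 2]

path = [0, 2, 2, 2]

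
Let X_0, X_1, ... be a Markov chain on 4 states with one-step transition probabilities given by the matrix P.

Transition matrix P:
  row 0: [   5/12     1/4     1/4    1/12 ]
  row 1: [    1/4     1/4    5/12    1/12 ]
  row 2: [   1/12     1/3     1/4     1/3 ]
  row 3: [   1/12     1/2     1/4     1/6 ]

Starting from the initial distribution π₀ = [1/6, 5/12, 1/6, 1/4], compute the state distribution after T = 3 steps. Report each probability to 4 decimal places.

t=0: π = [0.1667, 0.4167, 0.1667, 0.2500]
t=1: π = [0.2083, 0.3264, 0.3194, 0.1458]
t=2: π = [0.2072, 0.3131, 0.3044, 0.1753]
t=3: π = [0.2046, 0.3192, 0.3022, 0.1740]

π = [0.2046, 0.3192, 0.3022, 0.1740]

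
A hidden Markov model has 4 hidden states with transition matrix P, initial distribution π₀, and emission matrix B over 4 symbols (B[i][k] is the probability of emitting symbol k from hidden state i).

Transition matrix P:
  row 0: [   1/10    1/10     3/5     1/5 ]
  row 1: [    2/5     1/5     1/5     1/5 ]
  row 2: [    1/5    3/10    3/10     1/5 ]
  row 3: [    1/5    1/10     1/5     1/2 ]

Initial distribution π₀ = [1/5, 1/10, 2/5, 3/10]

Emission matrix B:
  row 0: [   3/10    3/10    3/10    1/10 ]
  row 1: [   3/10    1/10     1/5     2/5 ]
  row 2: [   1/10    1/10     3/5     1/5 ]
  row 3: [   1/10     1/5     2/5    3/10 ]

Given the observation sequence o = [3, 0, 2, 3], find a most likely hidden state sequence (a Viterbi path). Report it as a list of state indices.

t=0: δ = [2.000e-02, 4.000e-02, 8.000e-02, 9.000e-02]  (obs o_0=3)
t=1: δ = [5.400e-03, 7.200e-03, 2.400e-03, 4.500e-03]  ψ = [3, 2, 2, 3]  (obs o_1=0)
t=2: δ = [8.640e-04, 2.880e-04, 1.944e-03, 9.000e-04]  ψ = [1, 1, 0, 3]  (obs o_2=2)
t=3: δ = [3.888e-05, 2.333e-04, 1.166e-04, 1.350e-04]  ψ = [2, 2, 2, 3]  (obs o_3=3)
backtrack: best end state = 1; path = [3, 0, 2, 1]

path = [3, 0, 2, 1]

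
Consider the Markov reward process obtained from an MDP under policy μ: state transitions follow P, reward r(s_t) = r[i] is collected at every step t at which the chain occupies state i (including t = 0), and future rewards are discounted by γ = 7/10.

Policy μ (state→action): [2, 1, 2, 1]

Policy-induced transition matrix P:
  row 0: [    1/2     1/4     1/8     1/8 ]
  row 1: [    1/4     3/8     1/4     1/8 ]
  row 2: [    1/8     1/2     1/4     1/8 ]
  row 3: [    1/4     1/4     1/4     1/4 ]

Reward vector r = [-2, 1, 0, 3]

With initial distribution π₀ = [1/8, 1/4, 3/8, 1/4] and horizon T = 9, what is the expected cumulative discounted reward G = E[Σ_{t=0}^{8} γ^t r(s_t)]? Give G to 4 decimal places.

t=0: π = [0.1250, 0.2500, 0.3750, 0.2500], E[r] = 0.7500, γ^t·E[r] = 0.750000, running G = 0.750000
t=1: π = [0.2344, 0.3750, 0.2344, 0.1563], E[r] = 0.3750, γ^t·E[r] = 0.262500, running G = 1.012500
t=2: π = [0.2793, 0.3555, 0.2207, 0.1445], E[r] = 0.2305, γ^t·E[r] = 0.112930, running G = 1.125430
t=3: π = [0.2922, 0.3496, 0.2151, 0.1431], E[r] = 0.1943, γ^t·E[r] = 0.066657, running G = 1.192087
t=4: π = [0.2962, 0.3475, 0.2135, 0.1429], E[r] = 0.1838, γ^t·E[r] = 0.044125, running G = 1.236212
t=5: π = [0.2974, 0.3468, 0.2130, 0.1429], E[r] = 0.1807, γ^t·E[r] = 0.030364, running G = 1.266576
t=6: π = [0.2977, 0.3466, 0.2128, 0.1429], E[r] = 0.1797, γ^t·E[r] = 0.021145, running G = 1.287721
t=7: π = [0.2978, 0.3465, 0.2128, 0.1429], E[r] = 0.1795, γ^t·E[r] = 0.014779, running G = 1.302500
t=8: π = [0.2979, 0.3465, 0.2128, 0.1429], E[r] = 0.1794, γ^t·E[r] = 0.010340, running G = 1.312840

G = 1.3128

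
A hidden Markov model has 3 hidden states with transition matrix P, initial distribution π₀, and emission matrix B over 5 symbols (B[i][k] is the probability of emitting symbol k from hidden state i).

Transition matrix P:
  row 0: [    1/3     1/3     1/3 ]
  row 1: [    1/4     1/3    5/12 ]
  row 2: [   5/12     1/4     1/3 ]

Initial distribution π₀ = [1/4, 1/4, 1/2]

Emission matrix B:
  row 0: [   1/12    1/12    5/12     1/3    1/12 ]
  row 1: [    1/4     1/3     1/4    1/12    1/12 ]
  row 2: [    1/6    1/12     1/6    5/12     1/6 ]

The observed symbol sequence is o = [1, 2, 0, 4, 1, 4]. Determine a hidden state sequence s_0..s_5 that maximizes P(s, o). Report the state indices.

path = [1, 0, 1, 2, 1, 2]

t=0: δ = [2.083e-02, 8.333e-02, 4.167e-02]  (obs o_0=1)
t=1: δ = [8.681e-03, 6.944e-03, 5.787e-03]  ψ = [1, 1, 1]  (obs o_1=2)
t=2: δ = [2.411e-04, 7.234e-04, 4.823e-04]  ψ = [0, 0, 0]  (obs o_2=0)
t=3: δ = [1.674e-05, 2.009e-05, 5.023e-05]  ψ = [2, 1, 1]  (obs o_3=4)
t=4: δ = [1.744e-06, 4.186e-06, 1.395e-06]  ψ = [2, 2, 2]  (obs o_4=1)
t=5: δ = [8.721e-08, 1.163e-07, 2.907e-07]  ψ = [1, 1, 1]  (obs o_5=4)
backtrack: best end state = 2; path = [1, 0, 1, 2, 1, 2]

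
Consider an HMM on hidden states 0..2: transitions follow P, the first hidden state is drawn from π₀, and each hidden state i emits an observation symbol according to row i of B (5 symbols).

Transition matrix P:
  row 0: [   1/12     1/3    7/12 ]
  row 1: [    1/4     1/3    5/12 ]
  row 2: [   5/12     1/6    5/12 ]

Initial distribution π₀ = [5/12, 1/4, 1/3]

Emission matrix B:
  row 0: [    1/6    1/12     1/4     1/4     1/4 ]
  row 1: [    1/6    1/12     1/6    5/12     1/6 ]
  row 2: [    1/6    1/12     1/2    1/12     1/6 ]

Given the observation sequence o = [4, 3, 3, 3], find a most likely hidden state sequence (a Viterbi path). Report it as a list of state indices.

path = [0, 1, 1, 1]

t=0: δ = [1.042e-01, 4.167e-02, 5.556e-02]  (obs o_0=4)
t=1: δ = [5.787e-03, 1.447e-02, 5.064e-03]  ψ = [2, 0, 0]  (obs o_1=3)
t=2: δ = [9.042e-04, 2.009e-03, 5.023e-04]  ψ = [1, 1, 1]  (obs o_2=3)
t=3: δ = [1.256e-04, 2.791e-04, 6.977e-05]  ψ = [1, 1, 1]  (obs o_3=3)
backtrack: best end state = 1; path = [0, 1, 1, 1]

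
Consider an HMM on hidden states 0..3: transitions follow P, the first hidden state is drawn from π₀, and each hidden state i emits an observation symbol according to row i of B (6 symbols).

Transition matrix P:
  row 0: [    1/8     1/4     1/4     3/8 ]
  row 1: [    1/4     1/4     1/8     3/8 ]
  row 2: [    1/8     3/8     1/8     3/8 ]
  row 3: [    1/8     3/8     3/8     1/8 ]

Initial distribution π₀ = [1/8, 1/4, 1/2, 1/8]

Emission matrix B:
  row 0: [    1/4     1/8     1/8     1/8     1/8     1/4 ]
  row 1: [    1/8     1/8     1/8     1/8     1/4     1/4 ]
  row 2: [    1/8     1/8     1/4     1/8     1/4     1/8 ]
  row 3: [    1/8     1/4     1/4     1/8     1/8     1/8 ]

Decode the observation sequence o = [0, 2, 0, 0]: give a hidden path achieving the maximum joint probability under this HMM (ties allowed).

path = [2, 3, 1, 0]

t=0: δ = [3.125e-02, 3.125e-02, 6.250e-02, 1.562e-02]  (obs o_0=0)
t=1: δ = [9.766e-04, 2.930e-03, 1.953e-03, 5.859e-03]  ψ = [1, 2, 0, 2]  (obs o_1=2)
t=2: δ = [1.831e-04, 2.747e-04, 2.747e-04, 1.373e-04]  ψ = [1, 3, 3, 1]  (obs o_2=0)
t=3: δ = [1.717e-05, 1.287e-05, 6.437e-06, 1.287e-05]  ψ = [1, 2, 3, 1]  (obs o_3=0)
backtrack: best end state = 0; path = [2, 3, 1, 0]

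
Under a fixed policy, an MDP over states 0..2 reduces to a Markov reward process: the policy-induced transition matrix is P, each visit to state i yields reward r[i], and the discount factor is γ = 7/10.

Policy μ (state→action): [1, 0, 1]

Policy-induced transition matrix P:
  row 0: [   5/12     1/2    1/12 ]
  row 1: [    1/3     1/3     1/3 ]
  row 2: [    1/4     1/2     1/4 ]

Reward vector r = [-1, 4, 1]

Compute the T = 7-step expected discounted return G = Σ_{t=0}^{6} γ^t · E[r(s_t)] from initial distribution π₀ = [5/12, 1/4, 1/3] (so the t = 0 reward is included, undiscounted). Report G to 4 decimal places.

t=0: π = [0.4167, 0.2500, 0.3333], E[r] = 0.9167, γ^t·E[r] = 0.916667, running G = 0.916667
t=1: π = [0.3403, 0.4583, 0.2014], E[r] = 1.6944, γ^t·E[r] = 1.186111, running G = 2.102778
t=2: π = [0.3449, 0.4236, 0.2315], E[r] = 1.5810, γ^t·E[r] = 0.774699, running G = 2.877477
t=3: π = [0.3428, 0.4294, 0.2278], E[r] = 1.6026, γ^t·E[r] = 0.549700, running G = 3.427177
t=4: π = [0.3429, 0.4284, 0.2287], E[r] = 1.5995, γ^t·E[r] = 0.384033, running G = 3.811210
t=5: π = [0.3429, 0.4286, 0.2286], E[r] = 1.6001, γ^t·E[r] = 0.268924, running G = 4.080134
t=6: π = [0.3429, 0.4286, 0.2286], E[r] = 1.6000, γ^t·E[r] = 0.188237, running G = 4.268371

G = 4.2684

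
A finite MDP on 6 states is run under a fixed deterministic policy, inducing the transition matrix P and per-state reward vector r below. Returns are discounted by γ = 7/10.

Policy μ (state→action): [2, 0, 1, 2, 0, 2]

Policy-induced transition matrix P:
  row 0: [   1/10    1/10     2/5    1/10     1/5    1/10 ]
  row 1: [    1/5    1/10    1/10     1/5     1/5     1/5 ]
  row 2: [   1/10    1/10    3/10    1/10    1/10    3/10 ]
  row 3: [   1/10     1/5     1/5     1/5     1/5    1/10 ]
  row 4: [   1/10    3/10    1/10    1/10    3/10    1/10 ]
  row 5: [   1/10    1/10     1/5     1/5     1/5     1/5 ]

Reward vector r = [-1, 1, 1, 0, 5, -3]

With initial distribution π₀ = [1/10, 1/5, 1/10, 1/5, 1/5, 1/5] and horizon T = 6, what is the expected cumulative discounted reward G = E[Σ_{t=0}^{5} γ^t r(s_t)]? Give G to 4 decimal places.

t=0: π = [0.1000, 0.2000, 0.1000, 0.2000, 0.2000, 0.2000], E[r] = 0.6000, γ^t·E[r] = 0.600000, running G = 0.600000
t=1: π = [0.1200, 0.1600, 0.1900, 0.1600, 0.2100, 0.1600], E[r] = 0.8000, γ^t·E[r] = 0.560000, running G = 1.160000
t=2: π = [0.1160, 0.1580, 0.2060, 0.1480, 0.2020, 0.1700], E[r] = 0.7480, γ^t·E[r] = 0.366520, running G = 1.526520
t=3: π = [0.1158, 0.1552, 0.2078, 0.1476, 0.1996, 0.1740], E[r] = 0.7232, γ^t·E[r] = 0.248058, running G = 1.774578
t=4: π = [0.1155, 0.1547, 0.2085, 0.1477, 0.1992, 0.1745], E[r] = 0.7201, γ^t·E[r] = 0.172891, running G = 1.947469
t=5: π = [0.1155, 0.1546, 0.2086, 0.1477, 0.1991, 0.1746], E[r] = 0.7192, γ^t·E[r] = 0.120882, running G = 2.068351

G = 2.0684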